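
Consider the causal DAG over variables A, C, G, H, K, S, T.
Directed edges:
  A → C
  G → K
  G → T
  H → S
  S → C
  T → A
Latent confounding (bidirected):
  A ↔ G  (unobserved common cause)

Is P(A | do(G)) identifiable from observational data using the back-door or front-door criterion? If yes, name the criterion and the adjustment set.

P(A|do(G)): frontdoor, adjust for {T}.

desc(G)\{G}={A,C,K,T}; candidates ⊆ {H,S}.
G↔A: latent back-door arc(s) into G.
size 0: {}; under {} G still reaches {A,C} ∋ A.
size 1: {H}, {S}; under {H} G still reaches {A,C} ∋ A.
size 2: {H,S}; under {H,S} G still reaches {A,C} ∋ A.
G↔A cannot be blocked by any observed set — no back-door set.
{T}: (i) intercepts every directed G→A path; (ii) no back-door G→{T}; (iii) {G} blocks every back-door {T}→A. Front-door holds.
P(A|do(G)) = Σ_{T} P(T|G) Σ_{G'} P(A|T,G')P(G').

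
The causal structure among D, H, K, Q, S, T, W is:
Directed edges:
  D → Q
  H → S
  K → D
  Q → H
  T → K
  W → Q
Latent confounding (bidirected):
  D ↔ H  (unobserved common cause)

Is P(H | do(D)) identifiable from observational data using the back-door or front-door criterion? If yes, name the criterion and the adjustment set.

desc(D)\{D}={H,Q,S}; candidates ⊆ {K,T,W}.
D↔H: latent back-door arc(s) into D.
size 0: {}; under {} D still reaches {H,K,S,T} ∋ H.
size 1: {K}, {T}, {W}; under {K} D still reaches {H,S} ∋ H.
size 2: {K,T}, {K,W}, {T,W}; under {K,T} D still reaches {H,S} ∋ H.
D↔H cannot be blocked by any observed set — no back-door set.
{Q}: (i) intercepts every directed D→H path; (ii) no back-door D→{Q}; (iii) {D} blocks every back-door {Q}→H. Front-door holds.
P(H|do(D)) = Σ_{Q} P(Q|D) Σ_{D'} P(H|Q,D')P(D').

P(H|do(D)): frontdoor, adjust for {Q}.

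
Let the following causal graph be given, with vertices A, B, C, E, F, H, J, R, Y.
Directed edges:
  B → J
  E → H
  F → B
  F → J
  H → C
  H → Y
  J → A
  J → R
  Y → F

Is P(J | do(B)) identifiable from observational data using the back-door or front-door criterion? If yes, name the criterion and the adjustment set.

desc(B)\{B}={A,J,R}; candidates ⊆ {C,E,F,H,Y}.
size 0: {}; under {} B still reaches {A,C,E,F,H,J,R,Y} ∋ J.
{F}: B⊥J given {F} in G with B→· removed — back-door holds.
P(J|do(B)) = Σ_{F} P(J|B,F)·P(F).

P(J|do(B)): backdoor, adjust for {F}.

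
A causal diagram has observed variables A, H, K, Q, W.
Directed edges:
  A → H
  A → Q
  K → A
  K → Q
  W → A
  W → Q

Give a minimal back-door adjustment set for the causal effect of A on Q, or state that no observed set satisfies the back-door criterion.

desc(A)\{A}={H,Q}; candidates ⊆ {K,W}.
size 0: {}; under {} A still reaches {K,Q,W} ∋ Q.
size 1: {K}, {W}; under {K} A still reaches {Q,W} ∋ Q.
{K,W}: A⊥Q given {K,W} in G with A→· removed — back-door holds.

A→Q: minimal back-door set {K, W}.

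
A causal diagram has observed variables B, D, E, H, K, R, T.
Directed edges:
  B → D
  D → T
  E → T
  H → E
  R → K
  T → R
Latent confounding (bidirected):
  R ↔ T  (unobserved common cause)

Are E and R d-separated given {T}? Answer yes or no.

Bayes-Ball from E | {T} reaches {B,D,H,K,R}.
R ∈ reach(E|{T}) ⇒ E ⊥̸ R | {T}.

No — E and R are d-connected given {T}.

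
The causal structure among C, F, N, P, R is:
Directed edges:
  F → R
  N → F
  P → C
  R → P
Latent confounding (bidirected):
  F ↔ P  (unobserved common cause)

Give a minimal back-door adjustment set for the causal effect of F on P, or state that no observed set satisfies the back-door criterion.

F→P: no observed back-door set.

desc(F)\{F}={C,P,R}; candidates ⊆ {N}.
F↔P: latent back-door arc(s) into F.
size 0: {}; under {} F still reaches {C,N,P} ∋ P.
size 1: {N}; under {N} F still reaches {C,P} ∋ P.
F↔P cannot be blocked by any observed set — no back-door set.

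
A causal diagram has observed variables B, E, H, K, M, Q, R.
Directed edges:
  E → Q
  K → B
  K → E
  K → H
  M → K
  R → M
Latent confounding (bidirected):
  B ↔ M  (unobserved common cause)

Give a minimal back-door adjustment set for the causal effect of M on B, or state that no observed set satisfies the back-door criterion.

M→B: no observed back-door set.

desc(M)\{M}={B,E,H,K,Q}; candidates ⊆ {R}.
M↔B: latent back-door arc(s) into M.
size 0: {}; under {} M still reaches {B,R} ∋ B.
size 1: {R}; under {R} M still reaches {B} ∋ B.
M↔B cannot be blocked by any observed set — no back-door set.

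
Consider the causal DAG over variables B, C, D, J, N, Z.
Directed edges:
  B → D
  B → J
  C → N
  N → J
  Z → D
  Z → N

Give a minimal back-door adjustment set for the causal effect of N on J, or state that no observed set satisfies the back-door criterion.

N→J: minimal back-door set ∅.

desc(N)\{N}={J}; candidates ⊆ {B,C,D,Z}.
∅: N⊥J given ∅ in G with N→· removed — back-door holds.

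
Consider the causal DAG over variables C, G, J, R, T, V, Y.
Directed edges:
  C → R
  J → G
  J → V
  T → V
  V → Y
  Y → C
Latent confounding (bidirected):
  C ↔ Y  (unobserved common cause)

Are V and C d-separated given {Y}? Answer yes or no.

Bayes-Ball from V | {Y} reaches {C,G,J,R,T}.
C ∈ reach(V|{Y}) ⇒ V ⊥̸ C | {Y}.

No — V and C are d-connected given {Y}.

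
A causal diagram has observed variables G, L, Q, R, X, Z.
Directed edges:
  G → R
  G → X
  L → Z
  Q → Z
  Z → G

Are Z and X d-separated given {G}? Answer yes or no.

Bayes-Ball from Z | {G} reaches {L,Q}.
X ∉ reach(Z|{G}) ⇒ Z ⊥ X | {G}.

Yes — Z ⊥ X | {G}.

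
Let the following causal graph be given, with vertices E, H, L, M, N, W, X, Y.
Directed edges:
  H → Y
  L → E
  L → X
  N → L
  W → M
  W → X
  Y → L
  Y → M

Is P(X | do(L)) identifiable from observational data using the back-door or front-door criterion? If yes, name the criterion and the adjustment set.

P(X|do(L)): backdoor, adjust for ∅.

desc(L)\{L}={E,X}; candidates ⊆ {H,M,N,W,Y}.
∅: L⊥X given ∅ in G with L→· removed — back-door holds.
P(X|do(L)) = P(X|L) — no adjustment needed.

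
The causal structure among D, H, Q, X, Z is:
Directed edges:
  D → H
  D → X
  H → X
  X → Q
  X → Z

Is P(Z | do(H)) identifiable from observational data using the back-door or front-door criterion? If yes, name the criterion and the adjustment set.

desc(H)\{H}={Q,X,Z}; candidates ⊆ {D}.
size 0: {}; under {} H still reaches {D,Q,X,Z} ∋ Z.
{D}: H⊥Z given {D} in G with H→· removed — back-door holds.
P(Z|do(H)) = Σ_{D} P(Z|H,D)·P(D).

P(Z|do(H)): backdoor, adjust for {D}.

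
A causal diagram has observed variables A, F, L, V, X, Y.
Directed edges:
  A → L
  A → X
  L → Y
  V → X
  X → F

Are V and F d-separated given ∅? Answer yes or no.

Bayes-Ball from V | ∅ reaches {F,X}.
F ∈ reach(V|∅) ⇒ V ⊥̸ F | ∅.

No — V and F are d-connected given ∅.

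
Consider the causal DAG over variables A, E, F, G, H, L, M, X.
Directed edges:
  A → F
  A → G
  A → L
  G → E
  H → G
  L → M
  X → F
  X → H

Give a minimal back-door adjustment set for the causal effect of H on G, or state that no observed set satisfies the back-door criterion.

H→G: minimal back-door set ∅.

desc(H)\{H}={E,G}; candidates ⊆ {A,F,L,M,X}.
∅: H⊥G given ∅ in G with H→· removed — back-door holds.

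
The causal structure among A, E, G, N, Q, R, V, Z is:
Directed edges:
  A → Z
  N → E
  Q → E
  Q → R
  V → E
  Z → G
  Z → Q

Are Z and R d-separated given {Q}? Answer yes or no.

Yes — Z ⊥ R | {Q}.

Bayes-Ball from Z | {Q} reaches {A,G}.
R ∉ reach(Z|{Q}) ⇒ Z ⊥ R | {Q}.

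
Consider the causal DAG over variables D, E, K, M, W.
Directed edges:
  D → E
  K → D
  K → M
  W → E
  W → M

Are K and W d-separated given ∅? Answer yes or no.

Bayes-Ball from K | ∅ reaches {D,E,M}.
W ∉ reach(K|∅) ⇒ K ⊥ W | ∅.

Yes — K ⊥ W | ∅.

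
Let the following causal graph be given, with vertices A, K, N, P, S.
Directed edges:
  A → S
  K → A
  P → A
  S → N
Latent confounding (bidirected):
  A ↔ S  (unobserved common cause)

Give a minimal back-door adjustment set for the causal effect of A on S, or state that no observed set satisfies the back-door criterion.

desc(A)\{A}={N,S}; candidates ⊆ {K,P}.
A↔S: latent back-door arc(s) into A.
size 0: {}; under {} A still reaches {K,N,P,S} ∋ S.
size 1: {K}, {P}; under {K} A still reaches {N,P,S} ∋ S.
size 2: {K,P}; under {K,P} A still reaches {N,S} ∋ S.
A↔S cannot be blocked by any observed set — no back-door set.

A→S: no observed back-door set.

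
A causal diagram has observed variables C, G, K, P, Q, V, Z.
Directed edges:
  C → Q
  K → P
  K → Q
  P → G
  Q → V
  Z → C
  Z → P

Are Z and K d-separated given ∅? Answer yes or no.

Bayes-Ball from Z | ∅ reaches {C,G,P,Q,V}.
K ∉ reach(Z|∅) ⇒ Z ⊥ K | ∅.

Yes — Z ⊥ K | ∅.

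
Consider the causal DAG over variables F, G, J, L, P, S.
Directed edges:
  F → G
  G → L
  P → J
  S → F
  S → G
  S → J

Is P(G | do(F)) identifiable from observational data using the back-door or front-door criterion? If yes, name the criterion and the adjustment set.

P(G|do(F)): backdoor, adjust for {S}.

desc(F)\{F}={G,L}; candidates ⊆ {J,P,S}.
size 0: {}; under {} F still reaches {G,J,L,S} ∋ G.
{S}: F⊥G given {S} in G with F→· removed — back-door holds.
P(G|do(F)) = Σ_{S} P(G|F,S)·P(S).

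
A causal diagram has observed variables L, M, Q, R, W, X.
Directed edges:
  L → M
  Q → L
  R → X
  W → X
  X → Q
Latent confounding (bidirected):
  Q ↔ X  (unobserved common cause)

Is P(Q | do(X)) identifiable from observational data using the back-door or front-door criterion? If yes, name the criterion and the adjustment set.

desc(X)\{X}={L,M,Q}; candidates ⊆ {R,W}.
X↔Q: latent back-door arc(s) into X.
size 0: {}; under {} X still reaches {L,M,Q,R,W} ∋ Q.
size 1: {R}, {W}; under {R} X still reaches {L,M,Q,W} ∋ Q.
size 2: {R,W}; under {R,W} X still reaches {L,M,Q} ∋ Q.
X↔Q cannot be blocked by any observed set — no back-door set.
No mediator lies on a directed X→…→Q path.
Neither criterion identifies P(Q|do(X)) in this graph.

P(Q|do(X)): not identifiable (no BD/FD set).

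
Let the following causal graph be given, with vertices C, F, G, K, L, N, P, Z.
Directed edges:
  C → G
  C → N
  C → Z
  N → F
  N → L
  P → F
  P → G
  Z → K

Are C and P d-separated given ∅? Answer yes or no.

Yes — C ⊥ P | ∅.

Bayes-Ball from C | ∅ reaches {F,G,K,L,N,Z}.
P ∉ reach(C|∅) ⇒ C ⊥ P | ∅.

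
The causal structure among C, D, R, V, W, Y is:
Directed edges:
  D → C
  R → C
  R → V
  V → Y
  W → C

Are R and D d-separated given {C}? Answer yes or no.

No — R and D are d-connected given {C}.

Bayes-Ball from R | {C} reaches {D,V,W,Y}.
D ∈ reach(R|{C}) ⇒ R ⊥̸ D | {C}.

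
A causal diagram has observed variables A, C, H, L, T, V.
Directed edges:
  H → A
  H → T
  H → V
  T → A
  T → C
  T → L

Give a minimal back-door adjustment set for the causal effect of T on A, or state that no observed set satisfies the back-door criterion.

T→A: minimal back-door set {H}.

desc(T)\{T}={A,C,L}; candidates ⊆ {H,V}.
size 0: {}; under {} T still reaches {A,H,V} ∋ A.
{H}: T⊥A given {H} in G with T→· removed — back-door holds.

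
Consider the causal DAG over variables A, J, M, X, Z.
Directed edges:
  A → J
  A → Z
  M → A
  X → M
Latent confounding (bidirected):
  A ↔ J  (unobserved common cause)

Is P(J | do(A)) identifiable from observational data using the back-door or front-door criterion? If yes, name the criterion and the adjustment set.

P(J|do(A)): not identifiable (no BD/FD set).

desc(A)\{A}={J,Z}; candidates ⊆ {M,X}.
A↔J: latent back-door arc(s) into A.
size 0: {}; under {} A still reaches {J,M,X} ∋ J.
size 1: {M}, {X}; under {M} A still reaches {J} ∋ J.
size 2: {M,X}; under {M,X} A still reaches {J} ∋ J.
A↔J cannot be blocked by any observed set — no back-door set.
No mediator lies on a directed A→…→J path.
Neither criterion identifies P(J|do(A)) in this graph.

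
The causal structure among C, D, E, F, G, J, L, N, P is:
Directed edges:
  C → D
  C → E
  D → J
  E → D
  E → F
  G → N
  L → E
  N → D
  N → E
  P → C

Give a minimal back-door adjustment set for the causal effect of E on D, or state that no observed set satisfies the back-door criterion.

desc(E)\{E}={D,F,J}; candidates ⊆ {C,G,L,N,P}.
size 0: {}; under {} E still reaches {C,D,G,J,L,N,P} ∋ D.
size 1: {C}, {G}, {L} …(+2); under {C} E still reaches {D,G,J,L,N} ∋ D.
{C,N}: E⊥D given {C,N} in G with E→· removed — back-door holds.

E→D: minimal back-door set {C, N}.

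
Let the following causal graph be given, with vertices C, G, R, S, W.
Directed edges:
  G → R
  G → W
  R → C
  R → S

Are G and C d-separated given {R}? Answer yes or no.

Bayes-Ball from G | {R} reaches {W}.
C ∉ reach(G|{R}) ⇒ G ⊥ C | {R}.

Yes — G ⊥ C | {R}.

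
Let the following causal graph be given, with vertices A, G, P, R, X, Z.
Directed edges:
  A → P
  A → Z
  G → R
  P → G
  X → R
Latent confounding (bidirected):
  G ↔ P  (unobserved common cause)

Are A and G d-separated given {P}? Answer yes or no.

No — A and G are d-connected given {P}.

Bayes-Ball from A | {P} reaches {G,R,Z}.
G ∈ reach(A|{P}) ⇒ A ⊥̸ G | {P}.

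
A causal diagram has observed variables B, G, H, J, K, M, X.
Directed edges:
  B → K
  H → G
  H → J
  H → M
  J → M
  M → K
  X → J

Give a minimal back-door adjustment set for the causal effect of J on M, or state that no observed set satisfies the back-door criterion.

desc(J)\{J}={K,M}; candidates ⊆ {B,G,H,X}.
size 0: {}; under {} J still reaches {G,H,K,M,X} ∋ M.
{H}: J⊥M given {H} in G with J→· removed — back-door holds.

J→M: minimal back-door set {H}.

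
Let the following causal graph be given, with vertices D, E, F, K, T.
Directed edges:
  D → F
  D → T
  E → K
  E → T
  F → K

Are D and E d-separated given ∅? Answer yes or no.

Bayes-Ball from D | ∅ reaches {F,K,T}.
E ∉ reach(D|∅) ⇒ D ⊥ E | ∅.

Yes — D ⊥ E | ∅.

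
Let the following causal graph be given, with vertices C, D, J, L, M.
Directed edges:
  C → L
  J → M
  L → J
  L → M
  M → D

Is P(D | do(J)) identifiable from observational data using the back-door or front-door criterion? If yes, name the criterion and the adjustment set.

P(D|do(J)): backdoor, adjust for {L}.

desc(J)\{J}={D,M}; candidates ⊆ {C,L}.
size 0: {}; under {} J still reaches {C,D,L,M} ∋ D.
{L}: J⊥D given {L} in G with J→· removed — back-door holds.
P(D|do(J)) = Σ_{L} P(D|J,L)·P(L).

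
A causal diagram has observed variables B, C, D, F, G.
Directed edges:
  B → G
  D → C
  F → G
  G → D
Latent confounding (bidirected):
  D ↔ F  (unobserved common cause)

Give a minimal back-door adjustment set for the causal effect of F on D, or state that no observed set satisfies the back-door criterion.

F→D: no observed back-door set.

desc(F)\{F}={C,D,G}; candidates ⊆ {B}.
F↔D: latent back-door arc(s) into F.
size 0: {}; under {} F still reaches {C,D} ∋ D.
size 1: {B}; under {B} F still reaches {C,D} ∋ D.
F↔D cannot be blocked by any observed set — no back-door set.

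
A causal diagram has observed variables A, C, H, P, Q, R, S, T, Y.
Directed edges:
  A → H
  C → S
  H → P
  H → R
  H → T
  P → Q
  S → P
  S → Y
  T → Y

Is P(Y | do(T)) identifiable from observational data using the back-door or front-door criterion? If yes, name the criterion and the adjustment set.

P(Y|do(T)): backdoor, adjust for ∅.

desc(T)\{T}={Y}; candidates ⊆ {A,C,H,P,Q,R,S}.
∅: T⊥Y given ∅ in G with T→· removed — back-door holds.
P(Y|do(T)) = P(Y|T) — no adjustment needed.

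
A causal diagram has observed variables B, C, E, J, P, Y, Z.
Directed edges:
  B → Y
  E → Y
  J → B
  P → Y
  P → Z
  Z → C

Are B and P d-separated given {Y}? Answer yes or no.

No — B and P are d-connected given {Y}.

Bayes-Ball from B | {Y} reaches {C,E,J,P,Z}.
P ∈ reach(B|{Y}) ⇒ B ⊥̸ P | {Y}.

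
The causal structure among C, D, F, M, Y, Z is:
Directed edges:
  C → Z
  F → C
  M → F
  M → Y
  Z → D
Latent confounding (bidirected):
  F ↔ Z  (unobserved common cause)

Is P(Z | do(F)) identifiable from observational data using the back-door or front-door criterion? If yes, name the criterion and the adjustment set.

desc(F)\{F}={C,D,Z}; candidates ⊆ {M,Y}.
F↔Z: latent back-door arc(s) into F.
size 0: {}; under {} F still reaches {D,M,Y,Z} ∋ Z.
size 1: {M}, {Y}; under {M} F still reaches {D,Z} ∋ Z.
size 2: {M,Y}; under {M,Y} F still reaches {D,Z} ∋ Z.
F↔Z cannot be blocked by any observed set — no back-door set.
{C}: (i) intercepts every directed F→Z path; (ii) no back-door F→{C}; (iii) {F} blocks every back-door {C}→Z. Front-door holds.
P(Z|do(F)) = Σ_{C} P(C|F) Σ_{F'} P(Z|C,F')P(F').

P(Z|do(F)): frontdoor, adjust for {C}.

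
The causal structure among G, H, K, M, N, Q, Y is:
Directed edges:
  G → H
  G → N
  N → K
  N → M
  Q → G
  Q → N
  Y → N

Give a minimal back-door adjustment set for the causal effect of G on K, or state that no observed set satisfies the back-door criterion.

desc(G)\{G}={H,K,M,N}; candidates ⊆ {Q,Y}.
size 0: {}; under {} G still reaches {K,M,N,Q} ∋ K.
{Q}: G⊥K given {Q} in G with G→· removed — back-door holds.

G→K: minimal back-door set {Q}.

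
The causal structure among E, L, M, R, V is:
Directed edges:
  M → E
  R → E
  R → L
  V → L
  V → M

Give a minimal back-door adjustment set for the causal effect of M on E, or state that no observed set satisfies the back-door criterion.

M→E: minimal back-door set ∅.

desc(M)\{M}={E}; candidates ⊆ {L,R,V}.
∅: M⊥E given ∅ in G with M→· removed — back-door holds.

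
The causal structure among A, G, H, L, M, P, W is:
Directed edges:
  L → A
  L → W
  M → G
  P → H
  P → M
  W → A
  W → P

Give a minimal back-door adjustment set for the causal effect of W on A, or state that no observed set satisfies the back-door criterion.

W→A: minimal back-door set {L}.

desc(W)\{W}={A,G,H,M,P}; candidates ⊆ {L}.
size 0: {}; under {} W still reaches {A,L} ∋ A.
{L}: W⊥A given {L} in G with W→· removed — back-door holds.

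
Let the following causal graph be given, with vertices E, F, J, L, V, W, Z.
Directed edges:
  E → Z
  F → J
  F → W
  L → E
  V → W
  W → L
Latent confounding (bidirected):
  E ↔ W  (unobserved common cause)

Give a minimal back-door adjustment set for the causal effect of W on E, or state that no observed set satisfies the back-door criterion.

W→E: no observed back-door set.

desc(W)\{W}={E,L,Z}; candidates ⊆ {F,J,V}.
W↔E: latent back-door arc(s) into W.
size 0: {}; under {} W still reaches {E,F,J,V,Z} ∋ E.
size 1: {F}, {J}, {V}; under {F} W still reaches {E,V,Z} ∋ E.
size 2: {F,J}, {F,V}, {J,V}; under {F,J} W still reaches {E,V,Z} ∋ E.
W↔E cannot be blocked by any observed set — no back-door set.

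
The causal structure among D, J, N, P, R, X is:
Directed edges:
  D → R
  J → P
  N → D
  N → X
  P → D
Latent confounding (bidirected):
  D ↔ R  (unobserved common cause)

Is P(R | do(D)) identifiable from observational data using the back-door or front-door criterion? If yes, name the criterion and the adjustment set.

P(R|do(D)): not identifiable (no BD/FD set).

desc(D)\{D}={R}; candidates ⊆ {J,N,P,X}.
D↔R: latent back-door arc(s) into D.
size 0: {}; under {} D still reaches {J,N,P,R,X} ∋ R.
size 1: {J}, {N}, {P} …(+1); under {J} D still reaches {N,P,R,X} ∋ R.
size 2: {J,N}, {J,P}, {J,X} …(+3); under {J,N} D still reaches {P,R} ∋ R.
D↔R cannot be blocked by any observed set — no back-door set.
No mediator lies on a directed D→…→R path.
Neither criterion identifies P(R|do(D)) in this graph.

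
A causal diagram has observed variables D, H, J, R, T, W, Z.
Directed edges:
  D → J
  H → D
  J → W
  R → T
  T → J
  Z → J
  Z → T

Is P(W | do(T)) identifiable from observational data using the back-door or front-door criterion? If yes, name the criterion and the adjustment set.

P(W|do(T)): backdoor, adjust for {Z}.

desc(T)\{T}={J,W}; candidates ⊆ {D,H,R,Z}.
size 0: {}; under {} T still reaches {J,R,W,Z} ∋ W.
{Z}: T⊥W given {Z} in G with T→· removed — back-door holds.
P(W|do(T)) = Σ_{Z} P(W|T,Z)·P(Z).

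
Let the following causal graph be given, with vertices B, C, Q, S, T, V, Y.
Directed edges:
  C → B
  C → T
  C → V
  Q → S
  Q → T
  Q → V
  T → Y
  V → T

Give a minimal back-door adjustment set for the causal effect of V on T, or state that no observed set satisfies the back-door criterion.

desc(V)\{V}={T,Y}; candidates ⊆ {B,C,Q,S}.
size 0: {}; under {} V still reaches {B,C,Q,S,T,Y} ∋ T.
size 1: {B}, {C}, {Q} …(+1); under {B} V still reaches {C,Q,S,T,Y} ∋ T.
{C,Q}: V⊥T given {C,Q} in G with V→· removed — back-door holds.

V→T: minimal back-door set {C, Q}.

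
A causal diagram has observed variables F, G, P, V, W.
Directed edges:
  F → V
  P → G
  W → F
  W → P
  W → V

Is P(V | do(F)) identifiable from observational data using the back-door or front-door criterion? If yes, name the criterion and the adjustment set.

P(V|do(F)): backdoor, adjust for {W}.

desc(F)\{F}={V}; candidates ⊆ {G,P,W}.
size 0: {}; under {} F still reaches {G,P,V,W} ∋ V.
{W}: F⊥V given {W} in G with F→· removed — back-door holds.
P(V|do(F)) = Σ_{W} P(V|F,W)·P(W).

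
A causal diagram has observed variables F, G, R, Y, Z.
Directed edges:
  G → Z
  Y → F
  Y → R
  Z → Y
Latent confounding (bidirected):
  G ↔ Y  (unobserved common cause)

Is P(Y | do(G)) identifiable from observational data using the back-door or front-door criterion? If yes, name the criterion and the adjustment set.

P(Y|do(G)): frontdoor, adjust for {Z}.

desc(G)\{G}={F,R,Y,Z}; candidates ⊆ {—}.
G↔Y: latent back-door arc(s) into G.
size 0: {}; under {} G still reaches {F,R,Y} ∋ Y.
G↔Y cannot be blocked by any observed set — no back-door set.
{Z}: (i) intercepts every directed G→Y path; (ii) no back-door G→{Z}; (iii) {G} blocks every back-door {Z}→Y. Front-door holds.
P(Y|do(G)) = Σ_{Z} P(Z|G) Σ_{G'} P(Y|Z,G')P(G').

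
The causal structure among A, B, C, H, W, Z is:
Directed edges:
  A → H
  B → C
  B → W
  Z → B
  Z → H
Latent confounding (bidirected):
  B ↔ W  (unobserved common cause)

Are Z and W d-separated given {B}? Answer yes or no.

No — Z and W are d-connected given {B}.

Bayes-Ball from Z | {B} reaches {H,W}.
W ∈ reach(Z|{B}) ⇒ Z ⊥̸ W | {B}.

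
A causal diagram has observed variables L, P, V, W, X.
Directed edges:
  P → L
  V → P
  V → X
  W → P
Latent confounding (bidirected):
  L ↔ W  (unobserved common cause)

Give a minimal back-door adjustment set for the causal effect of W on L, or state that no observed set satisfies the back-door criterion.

desc(W)\{W}={L,P}; candidates ⊆ {V,X}.
W↔L: latent back-door arc(s) into W.
size 0: {}; under {} W still reaches {L} ∋ L.
size 1: {V}, {X}; under {V} W still reaches {L} ∋ L.
size 2: {V,X}; under {V,X} W still reaches {L} ∋ L.
W↔L cannot be blocked by any observed set — no back-door set.

W→L: no observed back-door set.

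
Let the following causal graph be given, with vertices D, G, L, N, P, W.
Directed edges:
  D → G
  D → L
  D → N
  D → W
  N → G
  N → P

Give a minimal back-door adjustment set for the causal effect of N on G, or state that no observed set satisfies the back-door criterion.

N→G: minimal back-door set {D}.

desc(N)\{N}={G,P}; candidates ⊆ {D,L,W}.
size 0: {}; under {} N still reaches {D,G,L,W} ∋ G.
{D}: N⊥G given {D} in G with N→· removed — back-door holds.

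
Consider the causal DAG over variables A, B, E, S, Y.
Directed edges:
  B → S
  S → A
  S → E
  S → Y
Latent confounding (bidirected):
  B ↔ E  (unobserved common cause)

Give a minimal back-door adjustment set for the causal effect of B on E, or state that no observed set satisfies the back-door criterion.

desc(B)\{B}={A,E,S,Y}; candidates ⊆ {—}.
B↔E: latent back-door arc(s) into B.
size 0: {}; under {} B still reaches {E} ∋ E.
B↔E cannot be blocked by any observed set — no back-door set.

B→E: no observed back-door set.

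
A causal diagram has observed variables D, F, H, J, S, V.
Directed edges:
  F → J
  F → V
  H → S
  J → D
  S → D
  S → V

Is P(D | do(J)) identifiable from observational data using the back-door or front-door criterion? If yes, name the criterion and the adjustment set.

P(D|do(J)): backdoor, adjust for ∅.

desc(J)\{J}={D}; candidates ⊆ {F,H,S,V}.
∅: J⊥D given ∅ in G with J→· removed — back-door holds.
P(D|do(J)) = P(D|J) — no adjustment needed.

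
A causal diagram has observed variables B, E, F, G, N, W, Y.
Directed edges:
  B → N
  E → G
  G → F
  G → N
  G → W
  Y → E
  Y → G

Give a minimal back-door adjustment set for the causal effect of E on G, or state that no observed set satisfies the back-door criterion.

E→G: minimal back-door set {Y}.

desc(E)\{E}={F,G,N,W}; candidates ⊆ {B,Y}.
size 0: {}; under {} E still reaches {F,G,N,W,Y} ∋ G.
{Y}: E⊥G given {Y} in G with E→· removed — back-door holds.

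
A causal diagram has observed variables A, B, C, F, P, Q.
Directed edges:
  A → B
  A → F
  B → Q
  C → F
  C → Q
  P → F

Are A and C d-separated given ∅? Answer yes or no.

Yes — A ⊥ C | ∅.

Bayes-Ball from A | ∅ reaches {B,F,Q}.
C ∉ reach(A|∅) ⇒ A ⊥ C | ∅.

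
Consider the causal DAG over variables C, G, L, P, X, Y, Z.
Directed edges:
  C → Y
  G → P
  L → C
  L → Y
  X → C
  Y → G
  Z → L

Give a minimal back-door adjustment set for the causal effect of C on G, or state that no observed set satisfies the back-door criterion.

C→G: minimal back-door set {L}.

desc(C)\{C}={G,P,Y}; candidates ⊆ {L,X,Z}.
size 0: {}; under {} C still reaches {G,L,P,X,Y,Z} ∋ G.
{L}: C⊥G given {L} in G with C→· removed — back-door holds.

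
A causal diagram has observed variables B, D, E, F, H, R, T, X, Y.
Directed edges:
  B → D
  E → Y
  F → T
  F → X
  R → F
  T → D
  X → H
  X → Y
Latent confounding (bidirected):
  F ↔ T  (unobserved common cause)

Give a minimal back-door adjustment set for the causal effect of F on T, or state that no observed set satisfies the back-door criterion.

F→T: no observed back-door set.

desc(F)\{F}={D,H,T,X,Y}; candidates ⊆ {B,E,R}.
F↔T: latent back-door arc(s) into F.
size 0: {}; under {} F still reaches {D,R,T} ∋ T.
size 1: {B}, {E}, {R}; under {B} F still reaches {D,R,T} ∋ T.
size 2: {B,E}, {B,R}, {E,R}; under {B,E} F still reaches {D,R,T} ∋ T.
F↔T cannot be blocked by any observed set — no back-door set.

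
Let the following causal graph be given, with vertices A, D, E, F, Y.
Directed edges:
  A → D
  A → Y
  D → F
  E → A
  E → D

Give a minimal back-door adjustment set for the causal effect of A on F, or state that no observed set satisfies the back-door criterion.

A→F: minimal back-door set {E}.

desc(A)\{A}={D,F,Y}; candidates ⊆ {E}.
size 0: {}; under {} A still reaches {D,E,F} ∋ F.
{E}: A⊥F given {E} in G with A→· removed — back-door holds.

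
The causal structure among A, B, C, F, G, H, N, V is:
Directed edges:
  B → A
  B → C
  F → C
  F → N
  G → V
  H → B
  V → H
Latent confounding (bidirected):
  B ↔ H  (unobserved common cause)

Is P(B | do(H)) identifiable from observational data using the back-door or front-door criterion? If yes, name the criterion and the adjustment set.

desc(H)\{H}={A,B,C}; candidates ⊆ {F,G,N,V}.
H↔B: latent back-door arc(s) into H.
size 0: {}; under {} H still reaches {A,B,C,G,V} ∋ B.
size 1: {F}, {G}, {N} …(+1); under {F} H still reaches {A,B,C,G,V} ∋ B.
size 2: {F,G}, {F,N}, {F,V} …(+3); under {F,G} H still reaches {A,B,C,V} ∋ B.
H↔B cannot be blocked by any observed set — no back-door set.
No mediator lies on a directed H→…→B path.
Neither criterion identifies P(B|do(H)) in this graph.

P(B|do(H)): not identifiable (no BD/FD set).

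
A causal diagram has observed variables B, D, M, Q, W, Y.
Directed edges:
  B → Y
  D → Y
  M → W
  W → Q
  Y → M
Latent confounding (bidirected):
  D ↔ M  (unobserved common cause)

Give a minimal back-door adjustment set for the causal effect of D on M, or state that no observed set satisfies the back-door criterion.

desc(D)\{D}={M,Q,W,Y}; candidates ⊆ {B}.
D↔M: latent back-door arc(s) into D.
size 0: {}; under {} D still reaches {M,Q,W} ∋ M.
size 1: {B}; under {B} D still reaches {M,Q,W} ∋ M.
D↔M cannot be blocked by any observed set — no back-door set.

D→M: no observed back-door set.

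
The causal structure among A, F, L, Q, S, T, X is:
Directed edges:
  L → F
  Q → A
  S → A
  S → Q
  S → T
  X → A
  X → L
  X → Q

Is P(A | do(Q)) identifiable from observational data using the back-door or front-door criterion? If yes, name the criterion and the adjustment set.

desc(Q)\{Q}={A}; candidates ⊆ {F,L,S,T,X}.
size 0: {}; under {} Q still reaches {A,F,L,S,T,X} ∋ A.
size 1: {F}, {L}, {S} …(+2); under {F} Q still reaches {A,L,S,T,X} ∋ A.
{S,X}: Q⊥A given {S,X} in G with Q→· removed — back-door holds.
P(A|do(Q)) = Σ_{S,X} P(A|Q,S,X)·P(S,X).

P(A|do(Q)): backdoor, adjust for {S, X}.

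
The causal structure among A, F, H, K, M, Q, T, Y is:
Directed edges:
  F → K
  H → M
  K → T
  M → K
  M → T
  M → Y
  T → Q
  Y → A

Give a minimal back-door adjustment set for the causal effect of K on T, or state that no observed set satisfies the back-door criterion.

desc(K)\{K}={Q,T}; candidates ⊆ {A,F,H,M,Y}.
size 0: {}; under {} K still reaches {A,F,H,M,Q,T,Y} ∋ T.
{M}: K⊥T given {M} in G with K→· removed — back-door holds.

K→T: minimal back-door set {M}.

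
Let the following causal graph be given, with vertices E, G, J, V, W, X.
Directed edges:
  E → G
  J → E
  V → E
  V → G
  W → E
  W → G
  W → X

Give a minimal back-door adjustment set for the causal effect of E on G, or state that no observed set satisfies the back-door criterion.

E→G: minimal back-door set {V, W}.

desc(E)\{E}={G}; candidates ⊆ {J,V,W,X}.
size 0: {}; under {} E still reaches {G,J,V,W,X} ∋ G.
size 1: {J}, {V}, {W} …(+1); under {J} E still reaches {G,V,W,X} ∋ G.
{V,W}: E⊥G given {V,W} in G with E→· removed — back-door holds.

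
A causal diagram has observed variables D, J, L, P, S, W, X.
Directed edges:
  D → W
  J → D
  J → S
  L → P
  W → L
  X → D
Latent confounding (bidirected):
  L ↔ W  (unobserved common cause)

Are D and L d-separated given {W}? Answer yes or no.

No — D and L are d-connected given {W}.

Bayes-Ball from D | {W} reaches {J,L,P,S,X}.
L ∈ reach(D|{W}) ⇒ D ⊥̸ L | {W}.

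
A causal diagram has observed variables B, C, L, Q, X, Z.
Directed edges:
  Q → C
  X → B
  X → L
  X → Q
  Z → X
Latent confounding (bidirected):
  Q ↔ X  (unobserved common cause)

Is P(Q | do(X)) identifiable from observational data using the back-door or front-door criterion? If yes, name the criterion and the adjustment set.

desc(X)\{X}={B,C,L,Q}; candidates ⊆ {Z}.
X↔Q: latent back-door arc(s) into X.
size 0: {}; under {} X still reaches {C,Q,Z} ∋ Q.
size 1: {Z}; under {Z} X still reaches {C,Q} ∋ Q.
X↔Q cannot be blocked by any observed set — no back-door set.
No mediator lies on a directed X→…→Q path.
Neither criterion identifies P(Q|do(X)) in this graph.

P(Q|do(X)): not identifiable (no BD/FD set).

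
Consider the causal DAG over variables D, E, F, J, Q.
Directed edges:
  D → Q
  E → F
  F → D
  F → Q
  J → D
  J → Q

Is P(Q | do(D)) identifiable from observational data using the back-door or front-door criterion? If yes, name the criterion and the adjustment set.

P(Q|do(D)): backdoor, adjust for {F, J}.

desc(D)\{D}={Q}; candidates ⊆ {E,F,J}.
size 0: {}; under {} D still reaches {E,F,J,Q} ∋ Q.
size 1: {E}, {F}, {J}; under {E} D still reaches {F,J,Q} ∋ Q.
{F,J}: D⊥Q given {F,J} in G with D→· removed — back-door holds.
P(Q|do(D)) = Σ_{F,J} P(Q|D,F,J)·P(F,J).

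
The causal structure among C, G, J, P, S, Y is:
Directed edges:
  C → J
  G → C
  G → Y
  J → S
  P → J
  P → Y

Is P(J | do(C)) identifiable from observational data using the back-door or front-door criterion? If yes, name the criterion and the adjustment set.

desc(C)\{C}={J,S}; candidates ⊆ {G,P,Y}.
∅: C⊥J given ∅ in G with C→· removed — back-door holds.
P(J|do(C)) = P(J|C) — no adjustment needed.

P(J|do(C)): backdoor, adjust for ∅.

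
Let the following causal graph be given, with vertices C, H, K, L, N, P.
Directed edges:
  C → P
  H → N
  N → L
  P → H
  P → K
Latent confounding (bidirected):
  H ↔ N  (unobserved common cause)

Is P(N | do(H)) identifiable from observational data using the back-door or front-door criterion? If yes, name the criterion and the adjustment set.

desc(H)\{H}={L,N}; candidates ⊆ {C,K,P}.
H↔N: latent back-door arc(s) into H.
size 0: {}; under {} H still reaches {C,K,L,N,P} ∋ N.
size 1: {C}, {K}, {P}; under {C} H still reaches {K,L,N,P} ∋ N.
size 2: {C,K}, {C,P}, {K,P}; under {C,K} H still reaches {L,N,P} ∋ N.
H↔N cannot be blocked by any observed set — no back-door set.
No mediator lies on a directed H→…→N path.
Neither criterion identifies P(N|do(H)) in this graph.

P(N|do(H)): not identifiable (no BD/FD set).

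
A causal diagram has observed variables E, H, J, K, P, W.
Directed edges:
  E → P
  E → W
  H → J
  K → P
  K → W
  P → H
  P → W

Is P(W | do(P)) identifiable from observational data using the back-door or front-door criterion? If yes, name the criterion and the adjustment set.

P(W|do(P)): backdoor, adjust for {E, K}.

desc(P)\{P}={H,J,W}; candidates ⊆ {E,K}.
size 0: {}; under {} P still reaches {E,K,W} ∋ W.
size 1: {E}, {K}; under {E} P still reaches {K,W} ∋ W.
{E,K}: P⊥W given {E,K} in G with P→· removed — back-door holds.
P(W|do(P)) = Σ_{E,K} P(W|P,E,K)·P(E,K).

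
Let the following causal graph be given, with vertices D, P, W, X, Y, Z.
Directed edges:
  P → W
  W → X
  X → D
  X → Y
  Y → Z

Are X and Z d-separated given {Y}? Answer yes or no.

Yes — X ⊥ Z | {Y}.

Bayes-Ball from X | {Y} reaches {D,P,W}.
Z ∉ reach(X|{Y}) ⇒ X ⊥ Z | {Y}.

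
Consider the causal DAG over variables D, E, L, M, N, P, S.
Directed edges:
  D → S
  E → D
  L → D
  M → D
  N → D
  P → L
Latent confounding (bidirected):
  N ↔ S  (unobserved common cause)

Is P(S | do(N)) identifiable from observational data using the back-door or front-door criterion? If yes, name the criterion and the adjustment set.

desc(N)\{N}={D,S}; candidates ⊆ {E,L,M,P}.
N↔S: latent back-door arc(s) into N.
size 0: {}; under {} N still reaches {S} ∋ S.
size 1: {E}, {L}, {M} …(+1); under {E} N still reaches {S} ∋ S.
size 2: {E,L}, {E,M}, {E,P} …(+3); under {E,L} N still reaches {S} ∋ S.
N↔S cannot be blocked by any observed set — no back-door set.
{D}: (i) intercepts every directed N→S path; (ii) no back-door N→{D}; (iii) {N} blocks every back-door {D}→S. Front-door holds.
P(S|do(N)) = Σ_{D} P(D|N) Σ_{N'} P(S|D,N')P(N').

P(S|do(N)): frontdoor, adjust for {D}.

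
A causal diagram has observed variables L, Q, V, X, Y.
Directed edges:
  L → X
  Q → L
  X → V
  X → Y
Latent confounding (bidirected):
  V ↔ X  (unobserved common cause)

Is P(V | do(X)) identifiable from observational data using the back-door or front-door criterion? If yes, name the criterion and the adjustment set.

P(V|do(X)): not identifiable (no BD/FD set).

desc(X)\{X}={V,Y}; candidates ⊆ {L,Q}.
X↔V: latent back-door arc(s) into X.
size 0: {}; under {} X still reaches {L,Q,V} ∋ V.
size 1: {L}, {Q}; under {L} X still reaches {V} ∋ V.
size 2: {L,Q}; under {L,Q} X still reaches {V} ∋ V.
X↔V cannot be blocked by any observed set — no back-door set.
No mediator lies on a directed X→…→V path.
Neither criterion identifies P(V|do(X)) in this graph.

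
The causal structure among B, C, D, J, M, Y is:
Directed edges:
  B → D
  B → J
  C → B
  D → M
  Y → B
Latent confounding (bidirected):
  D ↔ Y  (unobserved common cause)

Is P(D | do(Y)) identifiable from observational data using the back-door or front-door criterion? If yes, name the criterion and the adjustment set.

P(D|do(Y)): frontdoor, adjust for {B}.

desc(Y)\{Y}={B,D,J,M}; candidates ⊆ {C}.
Y↔D: latent back-door arc(s) into Y.
size 0: {}; under {} Y still reaches {D,M} ∋ D.
size 1: {C}; under {C} Y still reaches {D,M} ∋ D.
Y↔D cannot be blocked by any observed set — no back-door set.
{B}: (i) intercepts every directed Y→D path; (ii) no back-door Y→{B}; (iii) {Y} blocks every back-door {B}→D. Front-door holds.
P(D|do(Y)) = Σ_{B} P(B|Y) Σ_{Y'} P(D|B,Y')P(Y').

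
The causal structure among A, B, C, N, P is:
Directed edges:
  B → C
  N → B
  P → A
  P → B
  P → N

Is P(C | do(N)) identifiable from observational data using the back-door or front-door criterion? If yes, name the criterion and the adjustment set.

P(C|do(N)): backdoor, adjust for {P}.

desc(N)\{N}={B,C}; candidates ⊆ {A,P}.
size 0: {}; under {} N still reaches {A,B,C,P} ∋ C.
{P}: N⊥C given {P} in G with N→· removed — back-door holds.
P(C|do(N)) = Σ_{P} P(C|N,P)·P(P).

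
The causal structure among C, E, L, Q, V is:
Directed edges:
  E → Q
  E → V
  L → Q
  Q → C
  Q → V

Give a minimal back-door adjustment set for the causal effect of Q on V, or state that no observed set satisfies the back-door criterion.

Q→V: minimal back-door set {E}.

desc(Q)\{Q}={C,V}; candidates ⊆ {E,L}.
size 0: {}; under {} Q still reaches {E,L,V} ∋ V.
{E}: Q⊥V given {E} in G with Q→· removed — back-door holds.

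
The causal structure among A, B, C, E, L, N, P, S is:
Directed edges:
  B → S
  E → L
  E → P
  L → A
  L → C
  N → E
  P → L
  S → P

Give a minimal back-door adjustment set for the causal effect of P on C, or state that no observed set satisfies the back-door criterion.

P→C: minimal back-door set {E}.

desc(P)\{P}={A,C,L}; candidates ⊆ {B,E,N,S}.
size 0: {}; under {} P still reaches {A,B,C,E,L,N,S} ∋ C.
{E}: P⊥C given {E} in G with P→· removed — back-door holds.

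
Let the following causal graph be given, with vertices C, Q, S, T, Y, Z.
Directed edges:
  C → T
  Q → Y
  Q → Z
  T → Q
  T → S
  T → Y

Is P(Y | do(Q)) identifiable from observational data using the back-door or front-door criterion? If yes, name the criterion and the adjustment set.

P(Y|do(Q)): backdoor, adjust for {T}.

desc(Q)\{Q}={Y,Z}; candidates ⊆ {C,S,T}.
size 0: {}; under {} Q still reaches {C,S,T,Y} ∋ Y.
{T}: Q⊥Y given {T} in G with Q→· removed — back-door holds.
P(Y|do(Q)) = Σ_{T} P(Y|Q,T)·P(T).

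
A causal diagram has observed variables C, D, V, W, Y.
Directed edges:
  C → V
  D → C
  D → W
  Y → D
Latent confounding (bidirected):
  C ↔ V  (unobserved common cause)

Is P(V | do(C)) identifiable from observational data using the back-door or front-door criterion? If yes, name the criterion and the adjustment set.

desc(C)\{C}={V}; candidates ⊆ {D,W,Y}.
C↔V: latent back-door arc(s) into C.
size 0: {}; under {} C still reaches {D,V,W,Y} ∋ V.
size 1: {D}, {W}, {Y}; under {D} C still reaches {V} ∋ V.
size 2: {D,W}, {D,Y}, {W,Y}; under {D,W} C still reaches {V} ∋ V.
C↔V cannot be blocked by any observed set — no back-door set.
No mediator lies on a directed C→…→V path.
Neither criterion identifies P(V|do(C)) in this graph.

P(V|do(C)): not identifiable (no BD/FD set).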